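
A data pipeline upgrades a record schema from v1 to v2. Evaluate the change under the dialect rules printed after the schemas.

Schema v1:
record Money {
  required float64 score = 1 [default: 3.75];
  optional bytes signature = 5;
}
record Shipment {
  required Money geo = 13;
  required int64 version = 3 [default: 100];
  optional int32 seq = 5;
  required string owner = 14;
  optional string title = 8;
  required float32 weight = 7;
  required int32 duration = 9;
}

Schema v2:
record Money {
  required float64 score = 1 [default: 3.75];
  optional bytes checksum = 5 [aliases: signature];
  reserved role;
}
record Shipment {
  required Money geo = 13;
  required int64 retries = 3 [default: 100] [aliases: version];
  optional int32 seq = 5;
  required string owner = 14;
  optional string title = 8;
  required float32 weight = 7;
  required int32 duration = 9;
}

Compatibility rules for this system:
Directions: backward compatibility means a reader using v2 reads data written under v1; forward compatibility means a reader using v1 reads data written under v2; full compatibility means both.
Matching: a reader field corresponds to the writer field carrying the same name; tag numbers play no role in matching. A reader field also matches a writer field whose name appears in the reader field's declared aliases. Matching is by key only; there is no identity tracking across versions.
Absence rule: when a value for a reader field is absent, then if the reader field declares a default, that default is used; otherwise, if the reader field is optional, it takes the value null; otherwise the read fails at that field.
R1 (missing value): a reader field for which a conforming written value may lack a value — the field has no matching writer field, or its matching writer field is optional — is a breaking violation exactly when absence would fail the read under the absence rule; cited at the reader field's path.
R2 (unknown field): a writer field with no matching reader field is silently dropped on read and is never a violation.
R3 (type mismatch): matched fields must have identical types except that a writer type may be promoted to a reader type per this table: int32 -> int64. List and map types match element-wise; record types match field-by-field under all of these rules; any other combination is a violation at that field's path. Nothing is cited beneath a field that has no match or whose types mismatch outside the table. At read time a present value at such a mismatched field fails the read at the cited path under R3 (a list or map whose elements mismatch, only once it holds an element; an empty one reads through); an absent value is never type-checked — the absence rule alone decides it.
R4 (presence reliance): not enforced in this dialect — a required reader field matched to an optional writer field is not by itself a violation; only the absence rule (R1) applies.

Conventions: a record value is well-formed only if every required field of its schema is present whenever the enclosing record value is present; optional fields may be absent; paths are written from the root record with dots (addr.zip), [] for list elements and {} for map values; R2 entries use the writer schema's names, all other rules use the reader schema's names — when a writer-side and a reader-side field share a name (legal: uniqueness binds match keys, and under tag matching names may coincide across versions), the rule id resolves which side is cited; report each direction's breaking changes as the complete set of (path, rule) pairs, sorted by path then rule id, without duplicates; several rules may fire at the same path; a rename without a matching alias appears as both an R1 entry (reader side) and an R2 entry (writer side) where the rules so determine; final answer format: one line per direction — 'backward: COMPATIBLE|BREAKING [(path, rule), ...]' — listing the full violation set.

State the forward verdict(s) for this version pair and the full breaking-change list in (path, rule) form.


forward: COMPATIBLE []

in Shipment below, arrows point writer -> reader
forward on Shipment — v1 reading data written by v2:
  geo <- geo (Money -> Money, writer required)
  version has no writer counterpart
  seq <- seq (int32 -> int32, writer optional)
  owner <- owner (string -> string, writer required)
  title <- title (string -> string, writer optional)
  weight <- weight (float32 -> float32, writer required)
  duration <- duration (int32 -> int32, writer required)
  retries (writer side), unknown to reader
  geo.score <- geo.score (float64 -> float64, writer required)
  geo.signature has no writer counterpart
  geo.checksum (writer side), unknown to reader
  => no violations; forward on Shipment: COMPATIBLE
checking off the Shipment differences that do not matter here:
  renamed field signature to checksum in record Money (alias signature declared on the renamed field) -> inert for the asked Shipment verdict: nothing fires
  renamed field version to retries in record Shipment (alias version declared on the renamed field) -> inert for the asked Shipment verdict: nothing fires


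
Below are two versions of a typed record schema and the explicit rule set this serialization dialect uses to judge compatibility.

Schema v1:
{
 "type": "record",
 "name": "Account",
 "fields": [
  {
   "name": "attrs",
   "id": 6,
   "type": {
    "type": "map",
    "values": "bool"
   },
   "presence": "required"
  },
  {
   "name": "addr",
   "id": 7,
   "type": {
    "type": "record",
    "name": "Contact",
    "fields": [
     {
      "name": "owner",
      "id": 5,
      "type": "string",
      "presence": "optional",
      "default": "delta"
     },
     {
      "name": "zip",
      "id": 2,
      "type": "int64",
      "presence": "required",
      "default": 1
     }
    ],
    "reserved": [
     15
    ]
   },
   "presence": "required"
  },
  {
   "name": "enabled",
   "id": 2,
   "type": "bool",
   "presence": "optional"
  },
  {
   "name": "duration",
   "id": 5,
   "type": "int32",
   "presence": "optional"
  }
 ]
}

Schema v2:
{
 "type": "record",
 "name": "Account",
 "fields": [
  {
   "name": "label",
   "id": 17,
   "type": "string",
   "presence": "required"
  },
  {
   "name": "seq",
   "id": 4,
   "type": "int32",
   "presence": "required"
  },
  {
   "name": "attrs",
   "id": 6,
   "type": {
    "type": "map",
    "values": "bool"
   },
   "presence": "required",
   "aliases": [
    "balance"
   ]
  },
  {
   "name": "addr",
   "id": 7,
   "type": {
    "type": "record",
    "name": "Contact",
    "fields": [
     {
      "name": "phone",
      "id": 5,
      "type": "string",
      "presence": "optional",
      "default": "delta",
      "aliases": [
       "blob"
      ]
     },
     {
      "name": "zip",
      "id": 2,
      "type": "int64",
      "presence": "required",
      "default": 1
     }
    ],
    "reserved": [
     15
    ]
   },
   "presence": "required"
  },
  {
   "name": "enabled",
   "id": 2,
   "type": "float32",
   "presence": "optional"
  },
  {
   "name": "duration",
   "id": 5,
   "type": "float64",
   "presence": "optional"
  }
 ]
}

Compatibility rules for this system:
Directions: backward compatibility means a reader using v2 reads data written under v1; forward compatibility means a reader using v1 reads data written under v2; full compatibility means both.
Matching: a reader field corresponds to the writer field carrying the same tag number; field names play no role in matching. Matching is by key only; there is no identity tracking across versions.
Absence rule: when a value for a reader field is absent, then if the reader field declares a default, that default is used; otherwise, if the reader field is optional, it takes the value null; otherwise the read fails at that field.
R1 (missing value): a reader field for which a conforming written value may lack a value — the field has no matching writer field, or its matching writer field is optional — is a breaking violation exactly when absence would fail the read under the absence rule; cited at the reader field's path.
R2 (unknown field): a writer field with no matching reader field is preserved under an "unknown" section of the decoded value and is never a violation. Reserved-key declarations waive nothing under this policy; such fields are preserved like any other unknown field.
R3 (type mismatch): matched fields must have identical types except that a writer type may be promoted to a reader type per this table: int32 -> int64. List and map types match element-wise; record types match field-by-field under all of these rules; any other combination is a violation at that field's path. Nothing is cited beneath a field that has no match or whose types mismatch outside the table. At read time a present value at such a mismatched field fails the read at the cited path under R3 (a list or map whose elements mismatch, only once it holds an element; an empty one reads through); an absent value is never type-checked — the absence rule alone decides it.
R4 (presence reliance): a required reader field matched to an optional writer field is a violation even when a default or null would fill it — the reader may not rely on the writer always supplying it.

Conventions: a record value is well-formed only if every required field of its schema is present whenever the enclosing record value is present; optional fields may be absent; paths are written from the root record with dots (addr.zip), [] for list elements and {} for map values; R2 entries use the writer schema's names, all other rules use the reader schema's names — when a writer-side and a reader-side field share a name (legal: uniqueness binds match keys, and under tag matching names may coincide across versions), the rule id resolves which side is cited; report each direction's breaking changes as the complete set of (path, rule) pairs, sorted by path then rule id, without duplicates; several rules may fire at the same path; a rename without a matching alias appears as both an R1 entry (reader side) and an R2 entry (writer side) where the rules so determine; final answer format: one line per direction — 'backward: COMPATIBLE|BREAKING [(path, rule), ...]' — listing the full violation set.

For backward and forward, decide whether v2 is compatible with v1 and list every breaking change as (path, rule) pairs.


each type pair in Account: writer, then reader
backward for Account (reader v2, writer v1):
  no writer field matches reader label
  no writer field matches reader seq
  attrs: paired with writer attrs (map<string, bool> -> map<string, bool>; writer required)
  addr: paired with writer addr (Contact -> Contact; writer required)
  enabled: paired with writer enabled (bool -> float32; writer optional)
  duration: paired with writer duration (int32 -> float64; writer optional)
  addr.phone: paired with writer addr.owner (string -> string; writer optional)
  addr.zip: paired with writer addr.zip (int64 -> int64; writer required)
  rule R3 violated at duration
  rule R3 violated at enabled
  rule R1 violated at label
  rule R1 violated at seq
  => 4 violation(s): backward is BREAKING for Account
forward for Account (reader v1, writer v2):
  attrs: paired with writer attrs (map<string, bool> -> map<string, bool>; writer required)
  addr: paired with writer addr (Contact -> Contact; writer required)
  enabled: paired with writer enabled (float32 -> bool; writer optional)
  duration: paired with writer duration (float64 -> int32; writer optional)
  label (writer side), unknown to reader
  seq (writer side), unknown to reader
  addr.owner: paired with writer addr.phone (string -> string; writer optional)
  addr.zip: paired with writer addr.zip (int64 -> int64; writer required)
  rule R3 violated at duration
  rule R3 violated at enabled
  => 2 violation(s): forward is BREAKING for Account

backward: BREAKING [(duration, R3), (enabled, R3), (label, R1), (seq, R1)]; forward: BREAKING [(duration, R3), (enabled, R3)]


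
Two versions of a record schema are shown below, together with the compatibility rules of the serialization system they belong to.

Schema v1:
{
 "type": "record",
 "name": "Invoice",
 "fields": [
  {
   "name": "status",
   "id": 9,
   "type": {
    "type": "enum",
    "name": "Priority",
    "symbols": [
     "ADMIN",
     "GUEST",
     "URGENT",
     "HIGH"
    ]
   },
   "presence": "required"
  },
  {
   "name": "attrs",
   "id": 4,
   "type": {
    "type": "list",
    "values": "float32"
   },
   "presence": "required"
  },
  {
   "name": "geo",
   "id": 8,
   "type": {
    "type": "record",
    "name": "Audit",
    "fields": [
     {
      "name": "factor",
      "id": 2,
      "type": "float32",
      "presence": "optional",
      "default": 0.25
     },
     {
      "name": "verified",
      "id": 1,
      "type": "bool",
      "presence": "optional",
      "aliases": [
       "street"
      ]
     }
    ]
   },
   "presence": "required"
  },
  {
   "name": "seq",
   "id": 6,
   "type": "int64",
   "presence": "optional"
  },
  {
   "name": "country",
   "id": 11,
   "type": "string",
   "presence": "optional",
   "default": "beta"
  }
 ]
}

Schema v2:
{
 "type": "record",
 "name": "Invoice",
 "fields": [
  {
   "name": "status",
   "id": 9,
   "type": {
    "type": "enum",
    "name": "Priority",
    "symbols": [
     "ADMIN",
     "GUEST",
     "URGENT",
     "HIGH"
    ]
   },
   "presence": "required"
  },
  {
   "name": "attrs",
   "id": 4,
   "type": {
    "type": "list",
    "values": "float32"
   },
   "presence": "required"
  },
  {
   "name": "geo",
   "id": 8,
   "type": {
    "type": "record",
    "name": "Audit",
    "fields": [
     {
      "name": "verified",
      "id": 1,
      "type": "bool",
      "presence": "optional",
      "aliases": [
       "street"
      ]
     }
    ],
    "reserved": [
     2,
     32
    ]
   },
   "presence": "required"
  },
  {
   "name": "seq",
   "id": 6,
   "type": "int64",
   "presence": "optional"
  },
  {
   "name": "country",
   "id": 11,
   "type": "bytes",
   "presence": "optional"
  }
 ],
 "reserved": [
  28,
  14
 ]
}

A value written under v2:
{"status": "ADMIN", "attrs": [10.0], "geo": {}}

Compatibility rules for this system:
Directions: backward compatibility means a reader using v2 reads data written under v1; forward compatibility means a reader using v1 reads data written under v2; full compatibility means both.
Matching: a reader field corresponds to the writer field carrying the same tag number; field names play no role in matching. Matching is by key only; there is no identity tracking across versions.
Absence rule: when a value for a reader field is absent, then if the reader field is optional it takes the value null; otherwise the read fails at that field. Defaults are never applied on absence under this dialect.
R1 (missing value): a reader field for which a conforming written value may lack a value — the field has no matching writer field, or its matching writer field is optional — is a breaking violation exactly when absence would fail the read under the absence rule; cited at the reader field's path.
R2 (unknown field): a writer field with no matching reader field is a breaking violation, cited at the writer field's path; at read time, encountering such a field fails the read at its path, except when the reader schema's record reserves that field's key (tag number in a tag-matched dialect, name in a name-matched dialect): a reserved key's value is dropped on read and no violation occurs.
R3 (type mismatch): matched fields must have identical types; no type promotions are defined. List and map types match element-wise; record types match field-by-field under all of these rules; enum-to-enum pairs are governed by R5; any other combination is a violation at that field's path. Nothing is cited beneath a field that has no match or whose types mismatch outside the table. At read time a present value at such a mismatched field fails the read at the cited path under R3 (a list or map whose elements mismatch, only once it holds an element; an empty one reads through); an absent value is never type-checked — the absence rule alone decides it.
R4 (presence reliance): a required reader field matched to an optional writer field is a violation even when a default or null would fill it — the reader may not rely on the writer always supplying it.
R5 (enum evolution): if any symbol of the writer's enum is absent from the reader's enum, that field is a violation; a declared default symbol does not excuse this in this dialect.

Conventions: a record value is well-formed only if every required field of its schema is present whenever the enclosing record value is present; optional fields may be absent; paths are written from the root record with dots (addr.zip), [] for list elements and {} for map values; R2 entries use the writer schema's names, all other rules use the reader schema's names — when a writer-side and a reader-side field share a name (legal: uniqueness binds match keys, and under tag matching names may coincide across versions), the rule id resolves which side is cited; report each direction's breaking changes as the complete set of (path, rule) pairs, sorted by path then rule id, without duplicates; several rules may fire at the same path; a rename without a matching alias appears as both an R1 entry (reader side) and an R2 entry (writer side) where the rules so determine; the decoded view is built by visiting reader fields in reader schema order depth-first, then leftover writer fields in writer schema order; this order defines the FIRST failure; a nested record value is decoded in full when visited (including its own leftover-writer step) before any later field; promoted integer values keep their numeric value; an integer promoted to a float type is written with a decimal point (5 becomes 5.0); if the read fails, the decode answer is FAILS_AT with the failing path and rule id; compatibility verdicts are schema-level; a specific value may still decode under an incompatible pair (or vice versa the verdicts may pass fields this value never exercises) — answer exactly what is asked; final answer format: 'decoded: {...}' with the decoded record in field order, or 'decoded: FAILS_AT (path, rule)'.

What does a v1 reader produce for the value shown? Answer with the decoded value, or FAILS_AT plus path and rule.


decoded: {"status": "ADMIN", "attrs": [10.0], "geo": {"factor": null, "verified": null}, "seq": null, "country": null}

arrows below run writer -> reader for Invoice
decode walk for Invoice under reader schema v1:
  status := "ADMIN"
  attrs := [10.0]
  geo.factor := null (missing; optional => null)
  geo.verified := null (missing; optional => null)
  seq := null (missing; optional => null)
  country := null (missing; optional => null)
  => decoded: {"status": "ADMIN", "attrs": [10.0], "geo": {"factor": null, "verified": null}, "seq": null, "country": null}
remaining Invoice differences; none change what is asked:
  removed field factor from record Audit (its key 2 joins the reserved list) -> no rule fires on it and the decoded Invoice view is identical with or without it
  field country in record Invoice: type string changed to bytes (its default is dropped) -> affects the rule determinations only; this particular Invoice value decodes identically


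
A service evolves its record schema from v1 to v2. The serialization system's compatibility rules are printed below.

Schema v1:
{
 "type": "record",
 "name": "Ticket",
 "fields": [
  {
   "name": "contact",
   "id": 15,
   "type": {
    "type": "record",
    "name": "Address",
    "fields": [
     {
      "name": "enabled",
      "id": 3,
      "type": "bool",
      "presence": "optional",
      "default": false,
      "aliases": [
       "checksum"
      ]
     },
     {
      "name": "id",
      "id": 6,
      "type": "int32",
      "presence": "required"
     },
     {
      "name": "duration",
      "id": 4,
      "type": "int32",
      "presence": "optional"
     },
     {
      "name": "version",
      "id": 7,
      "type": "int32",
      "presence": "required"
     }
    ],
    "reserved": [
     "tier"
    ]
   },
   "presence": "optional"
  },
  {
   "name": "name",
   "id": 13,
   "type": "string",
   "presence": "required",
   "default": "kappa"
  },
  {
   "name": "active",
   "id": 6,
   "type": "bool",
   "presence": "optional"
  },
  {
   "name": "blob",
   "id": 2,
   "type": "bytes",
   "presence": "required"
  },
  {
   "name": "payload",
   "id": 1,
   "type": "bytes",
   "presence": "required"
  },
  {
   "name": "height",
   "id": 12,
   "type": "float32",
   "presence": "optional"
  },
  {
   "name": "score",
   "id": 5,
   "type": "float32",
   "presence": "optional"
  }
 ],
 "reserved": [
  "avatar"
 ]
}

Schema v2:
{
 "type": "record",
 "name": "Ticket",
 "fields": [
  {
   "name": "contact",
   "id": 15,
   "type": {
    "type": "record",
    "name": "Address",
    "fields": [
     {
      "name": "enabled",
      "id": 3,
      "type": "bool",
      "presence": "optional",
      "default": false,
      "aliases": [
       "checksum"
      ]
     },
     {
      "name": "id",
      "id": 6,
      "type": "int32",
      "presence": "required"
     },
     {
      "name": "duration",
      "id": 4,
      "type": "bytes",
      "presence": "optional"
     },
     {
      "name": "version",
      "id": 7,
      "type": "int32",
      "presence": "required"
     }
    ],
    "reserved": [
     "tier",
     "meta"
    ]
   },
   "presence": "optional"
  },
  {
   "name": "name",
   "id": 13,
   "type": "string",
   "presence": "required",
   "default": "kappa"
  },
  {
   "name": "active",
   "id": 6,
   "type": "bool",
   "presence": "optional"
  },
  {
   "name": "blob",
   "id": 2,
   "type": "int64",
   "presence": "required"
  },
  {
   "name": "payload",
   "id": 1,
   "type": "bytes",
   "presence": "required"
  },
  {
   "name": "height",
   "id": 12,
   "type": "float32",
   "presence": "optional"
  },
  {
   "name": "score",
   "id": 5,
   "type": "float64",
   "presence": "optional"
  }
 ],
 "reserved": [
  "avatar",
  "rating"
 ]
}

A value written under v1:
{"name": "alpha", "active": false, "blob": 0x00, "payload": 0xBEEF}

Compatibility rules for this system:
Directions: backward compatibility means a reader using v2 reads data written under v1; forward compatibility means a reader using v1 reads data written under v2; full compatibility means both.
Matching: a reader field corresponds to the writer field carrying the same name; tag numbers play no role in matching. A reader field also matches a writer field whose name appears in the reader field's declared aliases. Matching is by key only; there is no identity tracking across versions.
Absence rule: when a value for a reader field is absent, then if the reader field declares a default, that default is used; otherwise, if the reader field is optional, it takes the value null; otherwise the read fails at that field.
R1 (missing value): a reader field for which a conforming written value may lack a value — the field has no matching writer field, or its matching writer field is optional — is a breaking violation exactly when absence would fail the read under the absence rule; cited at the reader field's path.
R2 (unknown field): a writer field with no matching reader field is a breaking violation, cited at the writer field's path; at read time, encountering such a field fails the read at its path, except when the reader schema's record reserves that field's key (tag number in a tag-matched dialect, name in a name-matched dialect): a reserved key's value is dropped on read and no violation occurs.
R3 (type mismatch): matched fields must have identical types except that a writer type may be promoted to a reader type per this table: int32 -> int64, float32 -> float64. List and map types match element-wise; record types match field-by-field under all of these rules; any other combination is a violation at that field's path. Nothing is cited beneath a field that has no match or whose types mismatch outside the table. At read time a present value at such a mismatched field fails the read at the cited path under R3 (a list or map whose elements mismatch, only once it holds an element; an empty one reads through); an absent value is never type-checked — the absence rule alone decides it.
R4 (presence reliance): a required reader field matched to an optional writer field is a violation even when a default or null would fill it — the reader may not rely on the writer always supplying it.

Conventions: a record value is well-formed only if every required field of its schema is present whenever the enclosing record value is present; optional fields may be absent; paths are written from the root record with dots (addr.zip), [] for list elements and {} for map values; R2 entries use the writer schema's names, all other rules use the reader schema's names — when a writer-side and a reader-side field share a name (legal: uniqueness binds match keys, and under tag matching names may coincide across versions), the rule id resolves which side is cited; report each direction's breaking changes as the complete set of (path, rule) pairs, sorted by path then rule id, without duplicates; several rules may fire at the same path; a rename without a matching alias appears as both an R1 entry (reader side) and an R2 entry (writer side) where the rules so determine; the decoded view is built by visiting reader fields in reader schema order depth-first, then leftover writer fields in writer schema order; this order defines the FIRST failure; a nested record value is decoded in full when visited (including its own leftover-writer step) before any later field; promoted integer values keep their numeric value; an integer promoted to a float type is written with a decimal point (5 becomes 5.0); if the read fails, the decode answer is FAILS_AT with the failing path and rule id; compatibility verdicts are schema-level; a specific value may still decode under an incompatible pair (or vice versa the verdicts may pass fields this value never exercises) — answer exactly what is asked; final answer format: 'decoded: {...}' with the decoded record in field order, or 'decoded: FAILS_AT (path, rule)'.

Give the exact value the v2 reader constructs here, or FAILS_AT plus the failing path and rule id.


in Ticket below, arrows point writer -> reader
decode (reader v2):
  contact := null (not supplied -> null)
  name := "alpha"
  active := false
  read fails at blob under R3
  => FAILS_AT (blob, R3)
ruling out the remaining Ticket differences:
  field score in record Ticket: type float32 changed to float64 -> affects the rule determinations only; this particular Ticket value decodes identically
  field duration in record Address: type int32 changed to bytes -> affects the rule determinations only; this particular Ticket value decodes identically

decoded: FAILS_AT (blob, R3)


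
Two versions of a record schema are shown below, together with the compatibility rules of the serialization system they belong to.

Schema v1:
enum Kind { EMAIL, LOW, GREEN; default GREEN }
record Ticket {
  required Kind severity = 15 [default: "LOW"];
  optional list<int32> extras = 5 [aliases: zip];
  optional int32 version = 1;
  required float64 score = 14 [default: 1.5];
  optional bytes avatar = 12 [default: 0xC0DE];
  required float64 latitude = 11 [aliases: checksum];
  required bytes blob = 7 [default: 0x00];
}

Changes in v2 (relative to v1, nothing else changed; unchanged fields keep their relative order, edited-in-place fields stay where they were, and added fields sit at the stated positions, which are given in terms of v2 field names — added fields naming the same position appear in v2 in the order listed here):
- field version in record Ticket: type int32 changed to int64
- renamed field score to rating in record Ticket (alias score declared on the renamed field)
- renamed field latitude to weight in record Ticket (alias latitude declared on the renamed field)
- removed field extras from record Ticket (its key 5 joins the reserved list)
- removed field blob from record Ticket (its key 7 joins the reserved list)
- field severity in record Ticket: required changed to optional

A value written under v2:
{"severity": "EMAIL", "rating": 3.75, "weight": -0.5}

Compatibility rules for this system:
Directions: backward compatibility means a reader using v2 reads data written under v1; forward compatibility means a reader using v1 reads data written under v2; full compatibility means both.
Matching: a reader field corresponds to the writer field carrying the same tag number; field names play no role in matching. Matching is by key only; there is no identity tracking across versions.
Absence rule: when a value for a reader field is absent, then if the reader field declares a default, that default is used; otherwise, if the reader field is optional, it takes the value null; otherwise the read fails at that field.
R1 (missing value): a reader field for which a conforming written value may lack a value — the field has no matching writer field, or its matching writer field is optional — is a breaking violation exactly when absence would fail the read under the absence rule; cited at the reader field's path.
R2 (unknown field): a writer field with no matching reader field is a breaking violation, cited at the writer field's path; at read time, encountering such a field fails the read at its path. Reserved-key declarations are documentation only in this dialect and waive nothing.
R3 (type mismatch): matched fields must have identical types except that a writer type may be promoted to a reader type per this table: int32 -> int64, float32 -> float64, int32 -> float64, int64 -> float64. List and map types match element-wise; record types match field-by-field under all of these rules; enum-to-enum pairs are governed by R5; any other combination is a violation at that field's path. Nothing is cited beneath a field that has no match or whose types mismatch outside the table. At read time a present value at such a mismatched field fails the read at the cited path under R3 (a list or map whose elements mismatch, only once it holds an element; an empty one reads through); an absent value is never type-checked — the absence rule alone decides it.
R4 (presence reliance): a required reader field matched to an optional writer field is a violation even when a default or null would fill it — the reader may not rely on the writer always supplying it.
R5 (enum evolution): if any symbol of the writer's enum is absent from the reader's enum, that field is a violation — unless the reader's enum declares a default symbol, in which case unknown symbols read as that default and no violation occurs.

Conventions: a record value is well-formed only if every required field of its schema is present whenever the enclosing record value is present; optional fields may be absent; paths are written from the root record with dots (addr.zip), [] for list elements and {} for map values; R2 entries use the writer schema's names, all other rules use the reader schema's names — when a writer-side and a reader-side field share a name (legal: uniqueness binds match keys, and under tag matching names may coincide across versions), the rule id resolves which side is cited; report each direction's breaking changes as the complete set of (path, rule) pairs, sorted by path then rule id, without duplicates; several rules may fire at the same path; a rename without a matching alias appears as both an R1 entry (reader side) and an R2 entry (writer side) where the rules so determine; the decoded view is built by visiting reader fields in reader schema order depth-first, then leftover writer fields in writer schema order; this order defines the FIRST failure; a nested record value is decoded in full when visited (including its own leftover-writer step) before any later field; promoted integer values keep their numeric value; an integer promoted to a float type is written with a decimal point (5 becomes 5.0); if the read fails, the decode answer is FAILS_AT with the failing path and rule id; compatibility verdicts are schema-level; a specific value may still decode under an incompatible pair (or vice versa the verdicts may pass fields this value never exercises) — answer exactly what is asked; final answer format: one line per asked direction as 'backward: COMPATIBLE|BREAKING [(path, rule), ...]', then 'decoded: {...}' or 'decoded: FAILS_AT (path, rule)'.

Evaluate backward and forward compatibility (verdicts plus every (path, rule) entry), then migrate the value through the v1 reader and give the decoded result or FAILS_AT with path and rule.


the writer's type comes first in each Ticket pair
backward analysis of Ticket with v2 as reader and v1 as writer:
  severity <- severity (Kind -> Kind, writer required)
  version <- version (int32 -> int64, writer optional)
  rating <- score (float64 -> float64, writer required)
  avatar <- avatar (bytes -> bytes, writer optional)
  weight <- latitude (float64 -> float64, writer required)
  leftover writer field: extras
  leftover writer field: blob
  rule R2 violated at blob
  rule R2 violated at extras
  backward on Ticket therefore BREAKING (2)
forward analysis of Ticket with v1 as reader and v2 as writer:
  severity <- severity (Kind -> Kind, writer optional)
  extras has no writer counterpart
  version <- version (int64 -> int32, writer optional)
  score <- rating (float64 -> float64, writer required)
  avatar <- avatar (bytes -> bytes, writer optional)
  latitude <- weight (float64 -> float64, writer required)
  blob has no writer counterpart
  rule R4 violated at severity
  rule R3 violated at version
  forward on Ticket therefore BREAKING (2)
migrating the Ticket value to v1:
  severity := "EMAIL"
  extras := null (not supplied -> null)
  version := null (not supplied -> null)
  score := 3.75 (from writer rating)
  avatar := 0xC0DE (no value, default fills)
  latitude := -0.5 (from writer weight)
  blob := 0x00 (no value, default fills)
  => decoded: {"severity": "EMAIL", "extras": null, "version": null, "score": 3.75, "avatar": 0xC0DE, "latitude": -0.5, "blob": 0x00}

backward: BREAKING [(blob, R2), (extras, R2)]; forward: BREAKING [(severity, R4), (version, R3)]; decoded: {"severity": "EMAIL", "extras": null, "version": null, "score": 3.75, "avatar": 0xC0DE, "latitude": -0.5, "blob": 0x00}


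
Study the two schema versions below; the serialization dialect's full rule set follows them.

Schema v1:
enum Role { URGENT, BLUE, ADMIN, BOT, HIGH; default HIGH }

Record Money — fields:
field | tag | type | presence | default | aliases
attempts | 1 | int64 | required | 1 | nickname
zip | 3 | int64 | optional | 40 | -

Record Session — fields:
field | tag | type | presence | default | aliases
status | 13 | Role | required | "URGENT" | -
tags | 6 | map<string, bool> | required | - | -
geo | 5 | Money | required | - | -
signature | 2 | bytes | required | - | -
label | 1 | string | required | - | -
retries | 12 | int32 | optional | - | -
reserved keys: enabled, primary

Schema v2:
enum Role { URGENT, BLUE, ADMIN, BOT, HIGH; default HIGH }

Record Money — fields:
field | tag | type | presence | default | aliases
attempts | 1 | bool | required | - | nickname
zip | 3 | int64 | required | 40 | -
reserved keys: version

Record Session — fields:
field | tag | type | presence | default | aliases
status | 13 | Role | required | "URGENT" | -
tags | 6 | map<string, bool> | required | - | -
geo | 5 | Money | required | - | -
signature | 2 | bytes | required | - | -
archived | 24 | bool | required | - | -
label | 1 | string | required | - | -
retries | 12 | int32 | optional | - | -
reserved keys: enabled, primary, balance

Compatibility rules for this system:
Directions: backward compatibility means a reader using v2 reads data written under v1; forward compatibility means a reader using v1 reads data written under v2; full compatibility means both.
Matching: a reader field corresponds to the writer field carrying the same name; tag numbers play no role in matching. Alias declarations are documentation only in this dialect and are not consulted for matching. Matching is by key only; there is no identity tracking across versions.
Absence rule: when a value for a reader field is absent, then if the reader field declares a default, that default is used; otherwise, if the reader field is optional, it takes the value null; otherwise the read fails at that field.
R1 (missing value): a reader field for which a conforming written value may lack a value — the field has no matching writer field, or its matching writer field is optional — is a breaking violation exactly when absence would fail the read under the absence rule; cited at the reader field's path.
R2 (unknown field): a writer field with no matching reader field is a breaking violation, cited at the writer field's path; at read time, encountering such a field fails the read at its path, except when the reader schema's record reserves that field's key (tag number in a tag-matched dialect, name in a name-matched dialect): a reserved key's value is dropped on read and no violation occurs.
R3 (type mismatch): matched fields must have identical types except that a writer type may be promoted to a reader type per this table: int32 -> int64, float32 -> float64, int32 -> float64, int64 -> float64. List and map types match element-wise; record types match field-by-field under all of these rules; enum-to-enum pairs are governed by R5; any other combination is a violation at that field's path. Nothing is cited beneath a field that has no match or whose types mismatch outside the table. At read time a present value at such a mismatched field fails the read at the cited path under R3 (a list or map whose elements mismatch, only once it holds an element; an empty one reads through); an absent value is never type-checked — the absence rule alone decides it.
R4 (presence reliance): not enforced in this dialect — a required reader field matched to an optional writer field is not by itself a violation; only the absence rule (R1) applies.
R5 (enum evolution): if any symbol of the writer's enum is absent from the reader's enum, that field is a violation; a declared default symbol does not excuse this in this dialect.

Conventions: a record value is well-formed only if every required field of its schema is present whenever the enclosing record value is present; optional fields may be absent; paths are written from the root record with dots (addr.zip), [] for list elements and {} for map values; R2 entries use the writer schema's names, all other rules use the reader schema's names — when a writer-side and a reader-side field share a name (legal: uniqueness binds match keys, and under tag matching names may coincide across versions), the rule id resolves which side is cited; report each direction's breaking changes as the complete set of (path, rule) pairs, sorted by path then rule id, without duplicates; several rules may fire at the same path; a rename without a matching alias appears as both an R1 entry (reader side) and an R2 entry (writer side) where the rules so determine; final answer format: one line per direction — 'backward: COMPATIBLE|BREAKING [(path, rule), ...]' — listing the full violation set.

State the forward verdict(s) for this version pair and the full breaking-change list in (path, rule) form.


each type pair in Session: writer, then reader
forward on Session — v1 reading data written by v2:
  status <- status (Role -> Role, writer required)
  tags <- tags (map<string, bool> -> map<string, bool>, writer required)
  geo <- geo (Money -> Money, writer required)
  signature <- signature (bytes -> bytes, writer required)
  label <- label (string -> string, writer required)
  retries <- retries (int32 -> int32, writer optional)
  leftover writer field: archived
  geo.attempts <- geo.attempts (bool -> int64, writer required)
  geo.zip <- geo.zip (int64 -> int64, writer required)
  violation R2 at archived
  violation R3 at geo.attempts
  => 2 violation(s): forward is BREAKING for Session
diffs on Session not affecting the asked answer:
  field zip in record Money: optional changed to required -> fires no rule on Session, leaving the asked answer as it is

forward: BREAKING [(archived, R2), (geo.attempts, R3)]


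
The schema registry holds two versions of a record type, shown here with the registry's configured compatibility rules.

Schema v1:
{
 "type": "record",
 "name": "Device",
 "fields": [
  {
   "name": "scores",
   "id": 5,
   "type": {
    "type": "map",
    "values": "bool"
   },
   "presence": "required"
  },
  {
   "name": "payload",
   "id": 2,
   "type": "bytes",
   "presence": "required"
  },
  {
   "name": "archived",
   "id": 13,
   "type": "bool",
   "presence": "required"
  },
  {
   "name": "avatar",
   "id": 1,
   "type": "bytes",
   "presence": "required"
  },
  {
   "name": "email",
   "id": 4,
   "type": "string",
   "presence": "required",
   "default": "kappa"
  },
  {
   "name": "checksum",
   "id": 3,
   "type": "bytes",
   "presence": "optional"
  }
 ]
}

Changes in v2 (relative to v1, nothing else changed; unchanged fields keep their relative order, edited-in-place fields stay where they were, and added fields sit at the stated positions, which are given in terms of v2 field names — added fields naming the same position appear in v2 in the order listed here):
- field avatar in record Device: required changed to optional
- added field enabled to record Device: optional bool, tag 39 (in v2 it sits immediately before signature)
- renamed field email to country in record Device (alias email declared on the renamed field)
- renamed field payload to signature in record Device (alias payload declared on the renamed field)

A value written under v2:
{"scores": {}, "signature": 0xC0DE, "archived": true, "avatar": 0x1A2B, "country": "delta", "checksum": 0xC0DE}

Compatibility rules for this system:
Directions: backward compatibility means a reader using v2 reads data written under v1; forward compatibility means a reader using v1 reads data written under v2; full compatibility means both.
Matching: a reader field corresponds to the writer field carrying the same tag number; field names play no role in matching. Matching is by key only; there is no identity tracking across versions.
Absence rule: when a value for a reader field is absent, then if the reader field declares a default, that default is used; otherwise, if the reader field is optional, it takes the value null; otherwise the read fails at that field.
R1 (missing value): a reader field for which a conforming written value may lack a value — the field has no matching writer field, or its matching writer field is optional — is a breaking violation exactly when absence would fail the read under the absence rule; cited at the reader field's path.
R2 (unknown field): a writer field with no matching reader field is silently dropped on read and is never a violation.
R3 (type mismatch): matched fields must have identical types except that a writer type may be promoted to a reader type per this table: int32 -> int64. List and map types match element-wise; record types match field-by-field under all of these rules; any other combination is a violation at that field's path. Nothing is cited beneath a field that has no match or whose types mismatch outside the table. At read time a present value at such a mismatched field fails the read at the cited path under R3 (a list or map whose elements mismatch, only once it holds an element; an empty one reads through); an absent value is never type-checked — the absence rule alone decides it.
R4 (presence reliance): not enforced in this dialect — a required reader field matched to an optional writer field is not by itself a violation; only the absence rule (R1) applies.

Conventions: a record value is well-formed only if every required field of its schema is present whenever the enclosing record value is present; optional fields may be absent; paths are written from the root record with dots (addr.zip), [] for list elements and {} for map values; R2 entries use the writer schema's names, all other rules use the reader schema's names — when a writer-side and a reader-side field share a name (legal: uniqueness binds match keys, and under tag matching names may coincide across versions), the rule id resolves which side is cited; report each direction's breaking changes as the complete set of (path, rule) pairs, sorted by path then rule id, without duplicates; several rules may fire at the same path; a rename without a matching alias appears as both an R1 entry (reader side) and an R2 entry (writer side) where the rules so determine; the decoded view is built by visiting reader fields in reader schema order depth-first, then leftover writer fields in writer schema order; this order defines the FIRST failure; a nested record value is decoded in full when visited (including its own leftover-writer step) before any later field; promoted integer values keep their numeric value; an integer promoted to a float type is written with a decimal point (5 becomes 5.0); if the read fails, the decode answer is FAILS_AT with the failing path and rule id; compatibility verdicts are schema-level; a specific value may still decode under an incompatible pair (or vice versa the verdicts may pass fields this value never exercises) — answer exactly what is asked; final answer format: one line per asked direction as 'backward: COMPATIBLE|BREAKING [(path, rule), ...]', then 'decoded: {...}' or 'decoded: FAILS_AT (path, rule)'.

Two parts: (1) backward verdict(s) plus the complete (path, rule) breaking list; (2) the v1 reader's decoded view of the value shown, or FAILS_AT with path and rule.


the writer's type comes first in each Device pair
checking backward for Device: reader v2 against writer v1:
  scores <- scores (map<string, bool> -> map<string, bool>, writer required)
  enabled has no writer counterpart
  signature <- payload (bytes -> bytes, writer required)
  archived <- archived (bool -> bool, writer required)
  avatar <- avatar (bytes -> bytes, writer required)
  country <- email (string -> string, writer required)
  checksum <- checksum (bytes -> bytes, writer optional)
  => backward verdict for Device: COMPATIBLE, no violations
migrating the Device value to v1:
  scores := {}
  payload := 0xC0DE (from writer signature)
  archived := true
  avatar := 0x1A2B
  email := "delta" (from writer country)
  checksum := 0xC0DE
  => decoded: {"scores": {}, "payload": 0xC0DE, "archived": true, "avatar": 0x1A2B, "email": "delta", "checksum": 0xC0DE}
diffs on Device not affecting the asked answer:
  field avatar in record Device: required changed to optional -> fires only in the forward direction of Device, which is not asked here
  added field enabled to record Device: optional bool, tag 39 (in v2 it sits immediately before signature) -> inert for the asked Device verdict: nothing fires
  renamed field email to country in record Device (alias email declared on the renamed field) -> inert for the asked Device verdict: nothing fires
  renamed field payload to signature in record Device (alias payload declared on the renamed field) -> inert for the asked Device verdict: nothing fires

backward: COMPATIBLE []; decoded: {"scores": {}, "payload": 0xC0DE, "archived": true, "avatar": 0x1A2B, "email": "delta", "checksum": 0xC0DE}
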